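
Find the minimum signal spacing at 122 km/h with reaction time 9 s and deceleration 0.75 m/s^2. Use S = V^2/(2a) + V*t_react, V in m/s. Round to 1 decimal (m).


V = 122 / 3.6 = 33.8889 m/s
Braking distance = 33.8889^2 / (2*0.75) = 765.6379 m
Sighting distance = 33.8889 * 9 = 305.0 m
S = 765.6379 + 305.0 = 1070.6 m

1070.6


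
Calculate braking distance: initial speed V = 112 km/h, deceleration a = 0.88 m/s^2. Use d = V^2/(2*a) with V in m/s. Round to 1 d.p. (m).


Convert speed: V = 112 / 3.6 = 31.1111 m/s
V^2 = 967.9012
d = 967.9012 / (2 * 0.88)
d = 967.9012 / 1.76
d = 549.9 m

549.9


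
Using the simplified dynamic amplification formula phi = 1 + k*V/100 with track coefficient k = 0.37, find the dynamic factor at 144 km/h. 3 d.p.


phi = 1 + k * V / 100
phi = 1 + 0.37 * 144 / 100
phi = 1 + 0.5328
phi = 1.533

1.533


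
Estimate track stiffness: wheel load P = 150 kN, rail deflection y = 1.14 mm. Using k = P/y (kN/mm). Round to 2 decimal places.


Track stiffness k = P / y
k = 150 / 1.14
k = 131.58 kN/mm

131.58


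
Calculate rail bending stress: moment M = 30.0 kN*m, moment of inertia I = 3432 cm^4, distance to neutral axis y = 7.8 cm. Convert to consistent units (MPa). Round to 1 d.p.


Convert units:
M = 30.0 kN*m = 30000000 N*mm
y = 7.8 cm = 78 mm
I = 3432 cm^4 = 34320000 mm^4
sigma = 30000000 * 78 / 34320000
sigma = 68.2 MPa

68.2


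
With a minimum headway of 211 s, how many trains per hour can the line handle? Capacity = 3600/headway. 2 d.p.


Capacity = 3600 / headway
Capacity = 3600 / 211
Capacity = 17.06 trains/hour

17.06


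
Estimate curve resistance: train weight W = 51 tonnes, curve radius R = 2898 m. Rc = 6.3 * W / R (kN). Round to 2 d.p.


Rc = 6.3 * W / R
Rc = 6.3 * 51 / 2898
Rc = 321.3 / 2898
Rc = 0.11 kN

0.11


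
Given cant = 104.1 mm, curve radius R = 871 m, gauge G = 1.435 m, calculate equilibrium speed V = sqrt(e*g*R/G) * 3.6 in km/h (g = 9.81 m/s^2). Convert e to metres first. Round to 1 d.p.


Convert cant: e = 104.1 mm = 0.1041 m
V_ms = sqrt(0.1041 * 9.81 * 871 / 1.435)
V_ms = sqrt(619.849123) = 24.8968 m/s
V = 24.8968 * 3.6 = 89.6 km/h

89.6


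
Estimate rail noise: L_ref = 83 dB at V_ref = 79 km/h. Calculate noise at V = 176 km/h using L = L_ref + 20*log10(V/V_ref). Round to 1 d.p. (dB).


V/V_ref = 176 / 79 = 2.227848
log10(2.227848) = 0.347886
20 * 0.347886 = 6.9577
L = 83 + 6.9577 = 90.0 dB

90.0


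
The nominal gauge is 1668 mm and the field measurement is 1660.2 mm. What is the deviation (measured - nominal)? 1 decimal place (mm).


Deviation = measured - nominal
Deviation = 1660.2 - 1668
Deviation = -7.8 mm

-7.8


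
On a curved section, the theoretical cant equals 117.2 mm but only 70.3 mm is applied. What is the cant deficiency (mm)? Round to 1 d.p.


Cant deficiency = equilibrium cant - actual cant
CD = 117.2 - 70.3
CD = 46.9 mm

46.9


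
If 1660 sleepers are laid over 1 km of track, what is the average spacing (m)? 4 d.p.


Spacing = 1000 m / number of sleepers
Spacing = 1000 / 1660
Spacing = 0.6024 m

0.6024


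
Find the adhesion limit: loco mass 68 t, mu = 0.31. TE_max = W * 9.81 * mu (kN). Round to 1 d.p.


TE_max = W * g * mu
TE_max = 68 * 9.81 * 0.31
TE_max = 667.08 * 0.31
TE_max = 206.8 kN

206.8


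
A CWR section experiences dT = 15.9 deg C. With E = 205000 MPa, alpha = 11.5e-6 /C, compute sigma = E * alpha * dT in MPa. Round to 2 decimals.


sigma = E * alpha * dT
sigma = 205000 * 11.5e-6 * 15.9
sigma = 2.3575 * 15.9
sigma = 37.48 MPa

37.48


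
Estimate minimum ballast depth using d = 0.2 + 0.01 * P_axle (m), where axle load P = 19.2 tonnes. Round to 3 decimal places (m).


d = 0.2 + 0.01 * 19.2
d = 0.2 + 0.192
d = 0.392 m

0.392


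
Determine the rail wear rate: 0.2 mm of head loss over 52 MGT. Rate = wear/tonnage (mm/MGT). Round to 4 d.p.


Wear rate = total wear / cumulative tonnage
Rate = 0.2 / 52
Rate = 0.0038 mm/MGT

0.0038


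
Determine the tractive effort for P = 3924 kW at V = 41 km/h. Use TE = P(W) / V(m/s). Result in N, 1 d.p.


Convert: P = 3924 kW = 3924000 W
V = 41 / 3.6 = 11.3889 m/s
TE = 3924000 / 11.3889
TE = 344546.3 N

344546.3


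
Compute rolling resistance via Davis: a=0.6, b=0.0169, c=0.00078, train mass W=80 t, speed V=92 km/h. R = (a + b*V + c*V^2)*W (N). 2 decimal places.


b*V = 0.0169 * 92 = 1.5548
c*V^2 = 0.00078 * 8464 = 6.60192
R_per_t = 0.6 + 1.5548 + 6.60192 = 8.75672 N/t
R_total = 8.75672 * 80 = 700.54 N

700.54


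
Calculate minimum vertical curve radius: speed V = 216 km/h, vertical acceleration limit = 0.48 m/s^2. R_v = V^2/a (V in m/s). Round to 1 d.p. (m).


Convert speed: V = 216 / 3.6 = 60.0 m/s
V^2 = 3600.0 m^2/s^2
R_v = 3600.0 / 0.48
R_v = 7500.0 m

7500.0


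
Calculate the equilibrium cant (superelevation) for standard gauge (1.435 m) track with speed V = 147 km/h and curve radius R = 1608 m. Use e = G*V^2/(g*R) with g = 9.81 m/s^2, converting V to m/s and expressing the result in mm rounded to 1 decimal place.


Convert speed: V = 147 / 3.6 = 40.8333 m/s
Apply formula: e = 1.435 * 40.8333^2 / (9.81 * 1608)
e = 1.435 * 1667.3611 / 15774.48
e = 0.151679 m = 151.7 mm

151.7


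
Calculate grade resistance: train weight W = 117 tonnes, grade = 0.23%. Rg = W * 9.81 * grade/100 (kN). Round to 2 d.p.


Rg = W * 9.81 * grade / 100
Rg = 117 * 9.81 * 0.23 / 100
Rg = 1147.77 * 0.0023
Rg = 2.64 kN

2.64


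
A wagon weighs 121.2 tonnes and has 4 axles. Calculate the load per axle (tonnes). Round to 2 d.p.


Load per axle = total weight / number of axles
Load = 121.2 / 4
Load = 30.30 tonnes

30.30


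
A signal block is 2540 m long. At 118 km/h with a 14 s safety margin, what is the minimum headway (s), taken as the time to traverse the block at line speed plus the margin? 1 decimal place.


V = 118 / 3.6 = 32.7778 m/s
Block traversal time = 2540 / 32.7778 = 77.4915 s
Headway = 77.4915 + 14
Headway = 91.5 s

91.5


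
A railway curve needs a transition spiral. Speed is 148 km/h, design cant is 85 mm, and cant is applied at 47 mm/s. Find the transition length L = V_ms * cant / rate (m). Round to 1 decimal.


Convert speed: V = 148 / 3.6 = 41.1111 m/s
L = 41.1111 * 85 / 47
L = 3494.4444 / 47
L = 74.3 m

74.3


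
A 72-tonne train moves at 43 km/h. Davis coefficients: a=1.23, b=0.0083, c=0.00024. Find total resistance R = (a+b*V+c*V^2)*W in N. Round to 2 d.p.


b*V = 0.0083 * 43 = 0.3569
c*V^2 = 0.00024 * 1849 = 0.44376
R_per_t = 1.23 + 0.3569 + 0.44376 = 2.03066 N/t
R_total = 2.03066 * 72 = 146.21 N

146.21


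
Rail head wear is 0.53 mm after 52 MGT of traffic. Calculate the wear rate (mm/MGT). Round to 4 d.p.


Wear rate = total wear / cumulative tonnage
Rate = 0.53 / 52
Rate = 0.0102 mm/MGT

0.0102


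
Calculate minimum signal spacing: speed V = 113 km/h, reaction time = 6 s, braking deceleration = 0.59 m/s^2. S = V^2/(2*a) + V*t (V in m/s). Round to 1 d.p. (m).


V = 113 / 3.6 = 31.3889 m/s
Braking distance = 31.3889^2 / (2*0.59) = 834.9681 m
Sighting distance = 31.3889 * 6 = 188.3333 m
S = 834.9681 + 188.3333 = 1023.3 m

1023.3


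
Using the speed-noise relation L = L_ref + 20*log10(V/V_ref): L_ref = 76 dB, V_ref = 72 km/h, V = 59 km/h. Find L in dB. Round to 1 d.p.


V/V_ref = 59 / 72 = 0.819444
log10(0.819444) = -0.08648
20 * -0.08648 = -1.7296
L = 76 + -1.7296 = 74.3 dB

74.3


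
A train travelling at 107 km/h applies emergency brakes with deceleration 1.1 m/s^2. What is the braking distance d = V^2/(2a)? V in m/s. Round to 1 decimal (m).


Convert speed: V = 107 / 3.6 = 29.7222 m/s
V^2 = 883.4105
d = 883.4105 / (2 * 1.1)
d = 883.4105 / 2.2
d = 401.6 m

401.6


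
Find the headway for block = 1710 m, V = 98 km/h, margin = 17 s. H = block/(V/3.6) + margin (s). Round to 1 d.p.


V = 98 / 3.6 = 27.2222 m/s
Block traversal time = 1710 / 27.2222 = 62.8163 s
Headway = 62.8163 + 17
Headway = 79.8 s

79.8


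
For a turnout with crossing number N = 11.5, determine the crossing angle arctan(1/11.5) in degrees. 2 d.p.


1/N = 1/11.5 = 0.086957
angle = arctan(0.086957) = 0.086738 rad
angle = 0.086738 * 180/pi = 4.97 degrees

4.97


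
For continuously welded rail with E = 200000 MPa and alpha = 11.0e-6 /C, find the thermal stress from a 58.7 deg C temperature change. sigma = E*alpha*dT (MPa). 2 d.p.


sigma = E * alpha * dT
sigma = 200000 * 11.0e-6 * 58.7
sigma = 2.2 * 58.7
sigma = 129.14 MPa

129.14


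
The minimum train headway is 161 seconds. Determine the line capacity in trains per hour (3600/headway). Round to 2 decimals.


Capacity = 3600 / headway
Capacity = 3600 / 161
Capacity = 22.36 trains/hour

22.36


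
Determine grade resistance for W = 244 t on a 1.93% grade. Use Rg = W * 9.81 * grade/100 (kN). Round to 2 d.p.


Rg = W * 9.81 * grade / 100
Rg = 244 * 9.81 * 1.93 / 100
Rg = 2393.64 * 0.0193
Rg = 46.20 kN

46.20


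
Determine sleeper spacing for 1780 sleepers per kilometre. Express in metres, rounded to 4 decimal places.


Spacing = 1000 m / number of sleepers
Spacing = 1000 / 1780
Spacing = 0.5618 m

0.5618


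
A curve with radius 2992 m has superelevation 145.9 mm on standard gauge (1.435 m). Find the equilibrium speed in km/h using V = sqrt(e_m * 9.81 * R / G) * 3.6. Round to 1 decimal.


Convert cant: e = 145.9 mm = 0.1459 m
V_ms = sqrt(0.1459 * 9.81 * 2992 / 1.435)
V_ms = sqrt(2984.24165) = 54.6282 m/s
V = 54.6282 * 3.6 = 196.7 km/h

196.7


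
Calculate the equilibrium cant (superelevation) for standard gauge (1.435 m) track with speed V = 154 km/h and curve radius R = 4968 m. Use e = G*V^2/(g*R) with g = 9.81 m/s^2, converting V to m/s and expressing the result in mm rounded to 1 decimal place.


Convert speed: V = 154 / 3.6 = 42.7778 m/s
Apply formula: e = 1.435 * 42.7778^2 / (9.81 * 4968)
e = 1.435 * 1829.9383 / 48736.08
e = 0.053881 m = 53.9 mm

53.9


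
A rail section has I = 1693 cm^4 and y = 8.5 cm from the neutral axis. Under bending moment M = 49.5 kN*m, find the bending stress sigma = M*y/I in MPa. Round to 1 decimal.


Convert units:
M = 49.5 kN*m = 49500000 N*mm
y = 8.5 cm = 85 mm
I = 1693 cm^4 = 16930000 mm^4
sigma = 49500000 * 85 / 16930000
sigma = 248.5 MPa

248.5


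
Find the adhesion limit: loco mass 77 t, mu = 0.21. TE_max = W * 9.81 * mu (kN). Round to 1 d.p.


TE_max = W * g * mu
TE_max = 77 * 9.81 * 0.21
TE_max = 755.37 * 0.21
TE_max = 158.6 kN

158.6


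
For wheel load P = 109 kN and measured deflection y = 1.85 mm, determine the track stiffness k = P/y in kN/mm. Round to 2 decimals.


Track stiffness k = P / y
k = 109 / 1.85
k = 58.92 kN/mm

58.92


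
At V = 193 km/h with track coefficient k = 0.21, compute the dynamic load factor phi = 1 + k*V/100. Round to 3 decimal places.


phi = 1 + k * V / 100
phi = 1 + 0.21 * 193 / 100
phi = 1 + 0.4053
phi = 1.405

1.405


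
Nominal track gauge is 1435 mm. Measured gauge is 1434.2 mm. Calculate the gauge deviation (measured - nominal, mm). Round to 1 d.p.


Deviation = measured - nominal
Deviation = 1434.2 - 1435
Deviation = -0.8 mm

-0.8


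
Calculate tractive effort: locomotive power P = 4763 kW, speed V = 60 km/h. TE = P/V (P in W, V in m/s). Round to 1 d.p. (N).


Convert: P = 4763 kW = 4763000 W
V = 60 / 3.6 = 16.6667 m/s
TE = 4763000 / 16.6667
TE = 285780.0 N

285780.0


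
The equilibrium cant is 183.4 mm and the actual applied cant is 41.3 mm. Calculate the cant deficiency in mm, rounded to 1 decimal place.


Cant deficiency = equilibrium cant - actual cant
CD = 183.4 - 41.3
CD = 142.1 mm

142.1


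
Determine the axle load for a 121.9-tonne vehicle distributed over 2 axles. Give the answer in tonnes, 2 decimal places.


Load per axle = total weight / number of axles
Load = 121.9 / 2
Load = 60.95 tonnes

60.95


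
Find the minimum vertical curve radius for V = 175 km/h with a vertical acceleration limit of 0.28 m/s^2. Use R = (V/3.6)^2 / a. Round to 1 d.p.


Convert speed: V = 175 / 3.6 = 48.6111 m/s
V^2 = 2363.0401 m^2/s^2
R_v = 2363.0401 / 0.28
R_v = 8439.4 m

8439.4


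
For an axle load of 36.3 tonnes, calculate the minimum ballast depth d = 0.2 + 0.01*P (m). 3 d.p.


d = 0.2 + 0.01 * 36.3
d = 0.2 + 0.363
d = 0.563 m

0.563


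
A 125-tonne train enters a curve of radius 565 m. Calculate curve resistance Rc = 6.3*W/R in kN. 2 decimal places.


Rc = 6.3 * W / R
Rc = 6.3 * 125 / 565
Rc = 787.5 / 565
Rc = 1.39 kN

1.39


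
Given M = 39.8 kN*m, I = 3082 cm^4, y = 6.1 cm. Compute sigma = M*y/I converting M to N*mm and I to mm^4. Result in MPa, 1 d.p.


Convert units:
M = 39.8 kN*m = 39800000 N*mm
y = 6.1 cm = 61 mm
I = 3082 cm^4 = 30820000 mm^4
sigma = 39800000 * 61 / 30820000
sigma = 78.8 MPa

78.8


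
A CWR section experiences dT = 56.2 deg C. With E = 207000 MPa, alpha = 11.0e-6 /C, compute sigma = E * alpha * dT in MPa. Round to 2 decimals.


sigma = E * alpha * dT
sigma = 207000 * 11.0e-6 * 56.2
sigma = 2.277 * 56.2
sigma = 127.97 MPa

127.97


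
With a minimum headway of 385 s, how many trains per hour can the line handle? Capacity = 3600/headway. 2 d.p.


Capacity = 3600 / headway
Capacity = 3600 / 385
Capacity = 9.35 trains/hour

9.35


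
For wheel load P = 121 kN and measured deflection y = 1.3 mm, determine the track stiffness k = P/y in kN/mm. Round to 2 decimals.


Track stiffness k = P / y
k = 121 / 1.3
k = 93.08 kN/mm

93.08


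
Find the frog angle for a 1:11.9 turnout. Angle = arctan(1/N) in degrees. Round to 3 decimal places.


1/N = 1/11.9 = 0.084034
angle = arctan(0.084034) = 0.083837 rad
angle = 0.083837 * 180/pi = 4.803 degrees

4.803


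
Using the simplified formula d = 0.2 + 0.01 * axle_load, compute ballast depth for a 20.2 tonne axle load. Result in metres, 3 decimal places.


d = 0.2 + 0.01 * 20.2
d = 0.2 + 0.202
d = 0.402 m

0.402


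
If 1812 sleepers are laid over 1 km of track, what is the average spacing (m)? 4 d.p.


Spacing = 1000 m / number of sleepers
Spacing = 1000 / 1812
Spacing = 0.5519 m

0.5519


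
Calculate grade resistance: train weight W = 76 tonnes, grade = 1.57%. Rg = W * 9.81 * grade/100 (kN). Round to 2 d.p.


Rg = W * 9.81 * grade / 100
Rg = 76 * 9.81 * 1.57 / 100
Rg = 745.56 * 0.0157
Rg = 11.71 kN

11.71


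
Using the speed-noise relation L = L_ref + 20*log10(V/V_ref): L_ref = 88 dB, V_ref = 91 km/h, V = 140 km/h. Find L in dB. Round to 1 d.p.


V/V_ref = 140 / 91 = 1.538462
log10(1.538462) = 0.187087
20 * 0.187087 = 3.7417
L = 88 + 3.7417 = 91.7 dB

91.7


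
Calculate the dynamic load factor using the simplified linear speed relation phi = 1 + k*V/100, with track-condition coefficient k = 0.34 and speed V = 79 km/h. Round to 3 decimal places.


phi = 1 + k * V / 100
phi = 1 + 0.34 * 79 / 100
phi = 1 + 0.2686
phi = 1.269

1.269


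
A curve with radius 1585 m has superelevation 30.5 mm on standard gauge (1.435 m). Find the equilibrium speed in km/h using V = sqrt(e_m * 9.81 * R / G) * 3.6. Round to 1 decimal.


Convert cant: e = 30.5 mm = 0.0305 m
V_ms = sqrt(0.0305 * 9.81 * 1585 / 1.435)
V_ms = sqrt(330.480784) = 18.1791 m/s
V = 18.1791 * 3.6 = 65.4 km/h

65.4


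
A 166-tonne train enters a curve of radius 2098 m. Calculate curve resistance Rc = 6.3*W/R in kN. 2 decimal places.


Rc = 6.3 * W / R
Rc = 6.3 * 166 / 2098
Rc = 1045.8 / 2098
Rc = 0.50 kN

0.50


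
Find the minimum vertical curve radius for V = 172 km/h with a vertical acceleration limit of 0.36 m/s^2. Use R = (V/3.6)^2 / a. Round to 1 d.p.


Convert speed: V = 172 / 3.6 = 47.7778 m/s
V^2 = 2282.716 m^2/s^2
R_v = 2282.716 / 0.36
R_v = 6340.9 m

6340.9


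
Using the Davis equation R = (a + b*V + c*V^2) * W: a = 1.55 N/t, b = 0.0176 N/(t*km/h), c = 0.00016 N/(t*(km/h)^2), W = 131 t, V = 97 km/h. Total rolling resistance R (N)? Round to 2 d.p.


b*V = 0.0176 * 97 = 1.7072
c*V^2 = 0.00016 * 9409 = 1.50544
R_per_t = 1.55 + 1.7072 + 1.50544 = 4.76264 N/t
R_total = 4.76264 * 131 = 623.91 N

623.91


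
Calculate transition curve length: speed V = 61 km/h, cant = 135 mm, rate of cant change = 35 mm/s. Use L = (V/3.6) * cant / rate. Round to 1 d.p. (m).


Convert speed: V = 61 / 3.6 = 16.9444 m/s
L = 16.9444 * 135 / 35
L = 2287.5 / 35
L = 65.4 m

65.4


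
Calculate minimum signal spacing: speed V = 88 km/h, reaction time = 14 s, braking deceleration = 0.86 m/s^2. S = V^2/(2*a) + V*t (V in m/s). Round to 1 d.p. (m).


V = 88 / 3.6 = 24.4444 m/s
Braking distance = 24.4444^2 / (2*0.86) = 347.4017 m
Sighting distance = 24.4444 * 14 = 342.2222 m
S = 347.4017 + 342.2222 = 689.6 m

689.6


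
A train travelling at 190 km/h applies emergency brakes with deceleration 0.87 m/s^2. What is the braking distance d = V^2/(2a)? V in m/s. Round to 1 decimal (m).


Convert speed: V = 190 / 3.6 = 52.7778 m/s
V^2 = 2785.4938
d = 2785.4938 / (2 * 0.87)
d = 2785.4938 / 1.74
d = 1600.9 m

1600.9


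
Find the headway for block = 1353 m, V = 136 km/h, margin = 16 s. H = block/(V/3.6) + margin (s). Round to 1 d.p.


V = 136 / 3.6 = 37.7778 m/s
Block traversal time = 1353 / 37.7778 = 35.8147 s
Headway = 35.8147 + 16
Headway = 51.8 s

51.8


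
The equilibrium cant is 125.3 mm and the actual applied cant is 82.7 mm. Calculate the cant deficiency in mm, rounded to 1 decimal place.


Cant deficiency = equilibrium cant - actual cant
CD = 125.3 - 82.7
CD = 42.6 mm

42.6


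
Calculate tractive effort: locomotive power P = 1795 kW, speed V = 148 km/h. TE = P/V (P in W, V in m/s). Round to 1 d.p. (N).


Convert: P = 1795 kW = 1795000 W
V = 148 / 3.6 = 41.1111 m/s
TE = 1795000 / 41.1111
TE = 43662.2 N

43662.2


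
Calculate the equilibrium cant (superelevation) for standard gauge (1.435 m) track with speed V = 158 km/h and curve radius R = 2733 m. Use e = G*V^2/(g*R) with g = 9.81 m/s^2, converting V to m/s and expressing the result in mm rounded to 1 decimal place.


Convert speed: V = 158 / 3.6 = 43.8889 m/s
Apply formula: e = 1.435 * 43.8889^2 / (9.81 * 2733)
e = 1.435 * 1926.2346 / 26810.73
e = 0.103099 m = 103.1 mm

103.1


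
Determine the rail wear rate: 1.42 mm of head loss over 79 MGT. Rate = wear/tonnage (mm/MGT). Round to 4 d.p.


Wear rate = total wear / cumulative tonnage
Rate = 1.42 / 79
Rate = 0.0180 mm/MGT

0.0180


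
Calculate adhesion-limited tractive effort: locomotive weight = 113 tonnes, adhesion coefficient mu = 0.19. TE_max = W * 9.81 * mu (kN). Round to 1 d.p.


TE_max = W * g * mu
TE_max = 113 * 9.81 * 0.19
TE_max = 1108.53 * 0.19
TE_max = 210.6 kN

210.6


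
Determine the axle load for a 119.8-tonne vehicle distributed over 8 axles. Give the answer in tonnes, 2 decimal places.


Load per axle = total weight / number of axles
Load = 119.8 / 8
Load = 14.98 tonnes

14.98


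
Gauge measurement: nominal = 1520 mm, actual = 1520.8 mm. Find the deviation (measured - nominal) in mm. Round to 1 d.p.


Deviation = measured - nominal
Deviation = 1520.8 - 1520
Deviation = 0.8 mm

0.8


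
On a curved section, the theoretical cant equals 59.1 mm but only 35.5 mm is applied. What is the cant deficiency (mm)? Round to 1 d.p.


Cant deficiency = equilibrium cant - actual cant
CD = 59.1 - 35.5
CD = 23.6 mm

23.6


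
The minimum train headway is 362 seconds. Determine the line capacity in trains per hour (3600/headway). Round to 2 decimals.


Capacity = 3600 / headway
Capacity = 3600 / 362
Capacity = 9.94 trains/hour

9.94


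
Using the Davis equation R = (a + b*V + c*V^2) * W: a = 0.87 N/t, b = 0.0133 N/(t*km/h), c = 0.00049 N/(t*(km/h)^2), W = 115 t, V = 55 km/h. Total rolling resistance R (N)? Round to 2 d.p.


b*V = 0.0133 * 55 = 0.7315
c*V^2 = 0.00049 * 3025 = 1.48225
R_per_t = 0.87 + 0.7315 + 1.48225 = 3.08375 N/t
R_total = 3.08375 * 115 = 354.63 N

354.63


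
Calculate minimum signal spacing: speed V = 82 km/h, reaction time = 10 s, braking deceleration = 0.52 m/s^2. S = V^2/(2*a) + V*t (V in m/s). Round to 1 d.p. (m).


V = 82 / 3.6 = 22.7778 m/s
Braking distance = 22.7778^2 / (2*0.52) = 498.8723 m
Sighting distance = 22.7778 * 10 = 227.7778 m
S = 498.8723 + 227.7778 = 726.7 m

726.7


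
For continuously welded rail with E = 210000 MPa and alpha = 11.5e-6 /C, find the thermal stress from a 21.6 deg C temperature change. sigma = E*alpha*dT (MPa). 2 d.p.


sigma = E * alpha * dT
sigma = 210000 * 11.5e-6 * 21.6
sigma = 2.415 * 21.6
sigma = 52.16 MPa

52.16


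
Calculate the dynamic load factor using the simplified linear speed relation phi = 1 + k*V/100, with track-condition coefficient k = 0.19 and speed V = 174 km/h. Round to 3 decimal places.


phi = 1 + k * V / 100
phi = 1 + 0.19 * 174 / 100
phi = 1 + 0.3306
phi = 1.331

1.331


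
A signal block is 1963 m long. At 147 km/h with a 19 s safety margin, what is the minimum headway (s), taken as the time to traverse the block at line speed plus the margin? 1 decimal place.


V = 147 / 3.6 = 40.8333 m/s
Block traversal time = 1963 / 40.8333 = 48.0735 s
Headway = 48.0735 + 19
Headway = 67.1 s

67.1


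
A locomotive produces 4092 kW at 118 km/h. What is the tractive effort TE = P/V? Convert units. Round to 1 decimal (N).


Convert: P = 4092 kW = 4092000 W
V = 118 / 3.6 = 32.7778 m/s
TE = 4092000 / 32.7778
TE = 124840.7 N

124840.7


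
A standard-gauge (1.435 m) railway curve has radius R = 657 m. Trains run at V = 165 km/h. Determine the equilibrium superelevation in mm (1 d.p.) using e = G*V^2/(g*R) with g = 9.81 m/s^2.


Convert speed: V = 165 / 3.6 = 45.8333 m/s
Apply formula: e = 1.435 * 45.8333^2 / (9.81 * 657)
e = 1.435 * 2100.6944 / 6445.17
e = 0.467714 m = 467.7 mm

467.7


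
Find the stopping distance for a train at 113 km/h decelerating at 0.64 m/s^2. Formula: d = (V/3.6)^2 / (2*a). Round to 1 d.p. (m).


Convert speed: V = 113 / 3.6 = 31.3889 m/s
V^2 = 985.2623
d = 985.2623 / (2 * 0.64)
d = 985.2623 / 1.28
d = 769.7 m

769.7


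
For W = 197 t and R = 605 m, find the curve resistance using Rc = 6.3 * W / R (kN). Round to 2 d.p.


Rc = 6.3 * W / R
Rc = 6.3 * 197 / 605
Rc = 1241.1 / 605
Rc = 2.05 kN

2.05


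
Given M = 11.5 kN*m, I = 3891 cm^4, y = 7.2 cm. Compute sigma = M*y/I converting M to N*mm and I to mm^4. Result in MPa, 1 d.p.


Convert units:
M = 11.5 kN*m = 11500000 N*mm
y = 7.2 cm = 72 mm
I = 3891 cm^4 = 38910000 mm^4
sigma = 11500000 * 72 / 38910000
sigma = 21.3 MPa

21.3


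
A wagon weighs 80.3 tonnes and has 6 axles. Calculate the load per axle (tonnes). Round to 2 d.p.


Load per axle = total weight / number of axles
Load = 80.3 / 6
Load = 13.38 tonnes

13.38


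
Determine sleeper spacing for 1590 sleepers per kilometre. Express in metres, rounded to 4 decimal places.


Spacing = 1000 m / number of sleepers
Spacing = 1000 / 1590
Spacing = 0.6289 m

0.6289


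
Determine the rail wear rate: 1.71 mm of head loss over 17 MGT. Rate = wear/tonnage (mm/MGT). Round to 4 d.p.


Wear rate = total wear / cumulative tonnage
Rate = 1.71 / 17
Rate = 0.1006 mm/MGT

0.1006


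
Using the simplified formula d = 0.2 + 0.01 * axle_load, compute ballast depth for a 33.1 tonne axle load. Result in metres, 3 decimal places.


d = 0.2 + 0.01 * 33.1
d = 0.2 + 0.331
d = 0.531 m

0.531


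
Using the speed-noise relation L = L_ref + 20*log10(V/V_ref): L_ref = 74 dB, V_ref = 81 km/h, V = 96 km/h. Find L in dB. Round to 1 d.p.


V/V_ref = 96 / 81 = 1.185185
log10(1.185185) = 0.073786
20 * 0.073786 = 1.4757
L = 74 + 1.4757 = 75.5 dB

75.5


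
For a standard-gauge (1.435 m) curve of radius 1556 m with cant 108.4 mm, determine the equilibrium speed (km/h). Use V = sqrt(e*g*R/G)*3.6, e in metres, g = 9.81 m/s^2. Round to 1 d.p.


Convert cant: e = 108.4 mm = 0.1084 m
V_ms = sqrt(0.1084 * 9.81 * 1556 / 1.435)
V_ms = sqrt(1153.070818) = 33.9569 m/s
V = 33.9569 * 3.6 = 122.2 km/h

122.2


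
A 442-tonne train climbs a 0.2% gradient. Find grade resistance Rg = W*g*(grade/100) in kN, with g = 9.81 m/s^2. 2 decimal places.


Rg = W * 9.81 * grade / 100
Rg = 442 * 9.81 * 0.2 / 100
Rg = 4336.02 * 0.002
Rg = 8.67 kN

8.67


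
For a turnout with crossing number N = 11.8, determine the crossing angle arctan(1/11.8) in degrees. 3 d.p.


1/N = 1/11.8 = 0.084746
angle = arctan(0.084746) = 0.084544 rad
angle = 0.084544 * 180/pi = 4.844 degrees

4.844


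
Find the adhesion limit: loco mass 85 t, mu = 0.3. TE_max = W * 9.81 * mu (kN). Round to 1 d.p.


TE_max = W * g * mu
TE_max = 85 * 9.81 * 0.3
TE_max = 833.85 * 0.3
TE_max = 250.2 kN

250.2


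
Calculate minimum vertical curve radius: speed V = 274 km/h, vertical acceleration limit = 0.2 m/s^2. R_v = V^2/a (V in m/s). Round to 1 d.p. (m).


Convert speed: V = 274 / 3.6 = 76.1111 m/s
V^2 = 5792.9012 m^2/s^2
R_v = 5792.9012 / 0.2
R_v = 28964.5 m

28964.5


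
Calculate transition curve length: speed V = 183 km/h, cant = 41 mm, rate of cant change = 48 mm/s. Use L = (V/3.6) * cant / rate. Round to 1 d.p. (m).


Convert speed: V = 183 / 3.6 = 50.8333 m/s
L = 50.8333 * 41 / 48
L = 2084.1667 / 48
L = 43.4 m

43.4


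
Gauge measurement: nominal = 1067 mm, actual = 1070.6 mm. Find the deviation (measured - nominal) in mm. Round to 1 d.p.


Deviation = measured - nominal
Deviation = 1070.6 - 1067
Deviation = 3.6 mm

3.6


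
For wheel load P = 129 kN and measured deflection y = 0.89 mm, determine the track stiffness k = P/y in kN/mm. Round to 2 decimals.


Track stiffness k = P / y
k = 129 / 0.89
k = 144.94 kN/mm

144.94


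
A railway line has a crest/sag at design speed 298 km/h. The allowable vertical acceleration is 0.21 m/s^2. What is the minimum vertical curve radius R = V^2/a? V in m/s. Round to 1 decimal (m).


Convert speed: V = 298 / 3.6 = 82.7778 m/s
V^2 = 6852.1605 m^2/s^2
R_v = 6852.1605 / 0.21
R_v = 32629.3 m

32629.3


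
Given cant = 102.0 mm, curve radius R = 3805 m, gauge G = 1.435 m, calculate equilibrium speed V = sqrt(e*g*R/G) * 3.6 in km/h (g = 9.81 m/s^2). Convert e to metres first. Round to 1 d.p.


Convert cant: e = 102.0 mm = 0.1020 m
V_ms = sqrt(0.1020 * 9.81 * 3805 / 1.435)
V_ms = sqrt(2653.211916) = 51.5093 m/s
V = 51.5093 * 3.6 = 185.4 km/h

185.4


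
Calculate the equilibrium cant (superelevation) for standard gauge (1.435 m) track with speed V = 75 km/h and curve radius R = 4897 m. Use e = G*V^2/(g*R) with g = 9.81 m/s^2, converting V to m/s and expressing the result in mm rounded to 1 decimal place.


Convert speed: V = 75 / 3.6 = 20.8333 m/s
Apply formula: e = 1.435 * 20.8333^2 / (9.81 * 4897)
e = 1.435 * 434.0278 / 48039.57
e = 0.012965 m = 13.0 mm

13.0


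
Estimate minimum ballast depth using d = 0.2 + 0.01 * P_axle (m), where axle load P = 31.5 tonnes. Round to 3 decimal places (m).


d = 0.2 + 0.01 * 31.5
d = 0.2 + 0.315
d = 0.515 m

0.515


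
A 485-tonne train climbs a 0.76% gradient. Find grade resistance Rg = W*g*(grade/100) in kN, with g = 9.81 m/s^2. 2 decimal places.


Rg = W * 9.81 * grade / 100
Rg = 485 * 9.81 * 0.76 / 100
Rg = 4757.85 * 0.0076
Rg = 36.16 kN

36.16


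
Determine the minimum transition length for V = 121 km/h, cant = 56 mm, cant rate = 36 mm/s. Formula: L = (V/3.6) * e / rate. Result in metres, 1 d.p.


Convert speed: V = 121 / 3.6 = 33.6111 m/s
L = 33.6111 * 56 / 36
L = 1882.2222 / 36
L = 52.3 m

52.3


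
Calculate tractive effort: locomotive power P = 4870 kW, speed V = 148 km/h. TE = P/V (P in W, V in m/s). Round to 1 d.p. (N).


Convert: P = 4870 kW = 4870000 W
V = 148 / 3.6 = 41.1111 m/s
TE = 4870000 / 41.1111
TE = 118459.5 N

118459.5


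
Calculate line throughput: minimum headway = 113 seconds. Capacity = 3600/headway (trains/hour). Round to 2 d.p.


Capacity = 3600 / headway
Capacity = 3600 / 113
Capacity = 31.86 trains/hour

31.86


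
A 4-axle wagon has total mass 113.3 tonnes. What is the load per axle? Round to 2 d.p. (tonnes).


Load per axle = total weight / number of axles
Load = 113.3 / 4
Load = 28.33 tonnes

28.33


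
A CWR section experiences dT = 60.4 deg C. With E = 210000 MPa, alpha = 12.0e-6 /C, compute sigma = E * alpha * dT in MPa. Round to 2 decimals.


sigma = E * alpha * dT
sigma = 210000 * 12.0e-6 * 60.4
sigma = 2.52 * 60.4
sigma = 152.21 MPa

152.21


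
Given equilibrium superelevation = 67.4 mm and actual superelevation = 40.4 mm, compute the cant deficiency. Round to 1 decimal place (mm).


Cant deficiency = equilibrium cant - actual cant
CD = 67.4 - 40.4
CD = 27.0 mm

27.0


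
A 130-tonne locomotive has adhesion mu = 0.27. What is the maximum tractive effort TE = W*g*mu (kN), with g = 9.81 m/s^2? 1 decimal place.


TE_max = W * g * mu
TE_max = 130 * 9.81 * 0.27
TE_max = 1275.3 * 0.27
TE_max = 344.3 kN

344.3


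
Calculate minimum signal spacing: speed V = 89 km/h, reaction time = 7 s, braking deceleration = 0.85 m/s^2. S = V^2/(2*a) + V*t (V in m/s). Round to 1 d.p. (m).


V = 89 / 3.6 = 24.7222 m/s
Braking distance = 24.7222^2 / (2*0.85) = 359.5225 m
Sighting distance = 24.7222 * 7 = 173.0556 m
S = 359.5225 + 173.0556 = 532.6 m

532.6


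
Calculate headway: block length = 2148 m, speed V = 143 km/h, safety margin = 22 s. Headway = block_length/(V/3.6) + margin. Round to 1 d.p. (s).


V = 143 / 3.6 = 39.7222 m/s
Block traversal time = 2148 / 39.7222 = 54.0755 s
Headway = 54.0755 + 22
Headway = 76.1 s

76.1


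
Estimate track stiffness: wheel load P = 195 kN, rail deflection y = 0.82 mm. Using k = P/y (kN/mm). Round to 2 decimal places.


Track stiffness k = P / y
k = 195 / 0.82
k = 237.80 kN/mm

237.80


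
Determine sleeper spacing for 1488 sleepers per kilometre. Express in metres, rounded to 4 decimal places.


Spacing = 1000 m / number of sleepers
Spacing = 1000 / 1488
Spacing = 0.6720 m

0.6720


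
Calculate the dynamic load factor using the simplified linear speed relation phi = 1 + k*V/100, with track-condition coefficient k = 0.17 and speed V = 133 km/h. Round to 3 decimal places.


phi = 1 + k * V / 100
phi = 1 + 0.17 * 133 / 100
phi = 1 + 0.2261
phi = 1.226

1.226


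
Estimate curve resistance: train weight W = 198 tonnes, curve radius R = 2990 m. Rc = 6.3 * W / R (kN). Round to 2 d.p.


Rc = 6.3 * W / R
Rc = 6.3 * 198 / 2990
Rc = 1247.4 / 2990
Rc = 0.42 kN

0.42


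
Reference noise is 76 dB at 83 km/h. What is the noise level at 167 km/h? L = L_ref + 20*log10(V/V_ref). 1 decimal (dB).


V/V_ref = 167 / 83 = 2.012048
log10(2.012048) = 0.303638
20 * 0.303638 = 6.0728
L = 76 + 6.0728 = 82.1 dB

82.1


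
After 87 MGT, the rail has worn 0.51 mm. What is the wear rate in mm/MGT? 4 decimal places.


Wear rate = total wear / cumulative tonnage
Rate = 0.51 / 87
Rate = 0.0059 mm/MGT

0.0059


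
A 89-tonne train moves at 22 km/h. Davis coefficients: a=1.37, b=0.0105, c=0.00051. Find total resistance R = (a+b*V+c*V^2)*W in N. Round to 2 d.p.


b*V = 0.0105 * 22 = 0.231
c*V^2 = 0.00051 * 484 = 0.24684
R_per_t = 1.37 + 0.231 + 0.24684 = 1.84784 N/t
R_total = 1.84784 * 89 = 164.46 N

164.46


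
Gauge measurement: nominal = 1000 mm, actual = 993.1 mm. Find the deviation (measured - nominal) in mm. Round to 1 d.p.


Deviation = measured - nominal
Deviation = 993.1 - 1000
Deviation = -6.9 mm

-6.9


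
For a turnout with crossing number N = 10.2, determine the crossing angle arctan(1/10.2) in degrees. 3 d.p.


1/N = 1/10.2 = 0.098039
angle = arctan(0.098039) = 0.097727 rad
angle = 0.097727 * 180/pi = 5.599 degrees

5.599


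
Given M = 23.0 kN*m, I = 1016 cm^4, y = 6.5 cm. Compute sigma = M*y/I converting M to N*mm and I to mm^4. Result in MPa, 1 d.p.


Convert units:
M = 23.0 kN*m = 23000000 N*mm
y = 6.5 cm = 65 mm
I = 1016 cm^4 = 10160000 mm^4
sigma = 23000000 * 65 / 10160000
sigma = 147.1 MPa

147.1


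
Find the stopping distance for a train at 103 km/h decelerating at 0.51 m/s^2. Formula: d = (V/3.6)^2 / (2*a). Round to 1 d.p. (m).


Convert speed: V = 103 / 3.6 = 28.6111 m/s
V^2 = 818.5957
d = 818.5957 / (2 * 0.51)
d = 818.5957 / 1.02
d = 802.5 m

802.5


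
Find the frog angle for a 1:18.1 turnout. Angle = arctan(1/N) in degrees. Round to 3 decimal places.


1/N = 1/18.1 = 0.055249
angle = arctan(0.055249) = 0.055193 rad
angle = 0.055193 * 180/pi = 3.162 degrees

3.162


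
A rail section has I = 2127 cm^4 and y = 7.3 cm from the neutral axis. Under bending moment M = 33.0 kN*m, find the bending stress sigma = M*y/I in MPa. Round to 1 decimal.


Convert units:
M = 33.0 kN*m = 33000000 N*mm
y = 7.3 cm = 73 mm
I = 2127 cm^4 = 21270000 mm^4
sigma = 33000000 * 73 / 21270000
sigma = 113.3 MPa

113.3


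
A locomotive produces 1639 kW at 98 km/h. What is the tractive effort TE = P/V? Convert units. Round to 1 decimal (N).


Convert: P = 1639 kW = 1639000 W
V = 98 / 3.6 = 27.2222 m/s
TE = 1639000 / 27.2222
TE = 60208.2 N

60208.2


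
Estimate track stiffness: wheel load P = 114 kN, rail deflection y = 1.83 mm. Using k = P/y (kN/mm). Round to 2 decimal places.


Track stiffness k = P / y
k = 114 / 1.83
k = 62.30 kN/mm

62.30


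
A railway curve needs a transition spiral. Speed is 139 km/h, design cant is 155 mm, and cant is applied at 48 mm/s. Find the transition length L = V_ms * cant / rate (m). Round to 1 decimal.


Convert speed: V = 139 / 3.6 = 38.6111 m/s
L = 38.6111 * 155 / 48
L = 5984.7222 / 48
L = 124.7 m

124.7


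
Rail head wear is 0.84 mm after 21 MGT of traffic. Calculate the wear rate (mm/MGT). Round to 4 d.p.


Wear rate = total wear / cumulative tonnage
Rate = 0.84 / 21
Rate = 0.0400 mm/MGT

0.0400


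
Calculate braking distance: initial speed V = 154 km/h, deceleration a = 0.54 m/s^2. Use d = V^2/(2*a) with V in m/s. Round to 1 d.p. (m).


Convert speed: V = 154 / 3.6 = 42.7778 m/s
V^2 = 1829.9383
d = 1829.9383 / (2 * 0.54)
d = 1829.9383 / 1.08
d = 1694.4 m

1694.4


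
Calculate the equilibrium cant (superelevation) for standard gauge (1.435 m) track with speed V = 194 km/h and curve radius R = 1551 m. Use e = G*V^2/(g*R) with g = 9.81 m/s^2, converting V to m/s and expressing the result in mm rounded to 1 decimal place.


Convert speed: V = 194 / 3.6 = 53.8889 m/s
Apply formula: e = 1.435 * 53.8889^2 / (9.81 * 1551)
e = 1.435 * 2904.0123 / 15215.31
e = 0.273886 m = 273.9 mm

273.9


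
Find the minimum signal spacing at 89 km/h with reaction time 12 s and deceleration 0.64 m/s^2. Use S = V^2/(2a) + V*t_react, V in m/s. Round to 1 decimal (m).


V = 89 / 3.6 = 24.7222 m/s
Braking distance = 24.7222^2 / (2*0.64) = 477.4908 m
Sighting distance = 24.7222 * 12 = 296.6667 m
S = 477.4908 + 296.6667 = 774.2 m

774.2


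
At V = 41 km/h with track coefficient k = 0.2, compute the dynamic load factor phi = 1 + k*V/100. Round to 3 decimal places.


phi = 1 + k * V / 100
phi = 1 + 0.2 * 41 / 100
phi = 1 + 0.082
phi = 1.082

1.082


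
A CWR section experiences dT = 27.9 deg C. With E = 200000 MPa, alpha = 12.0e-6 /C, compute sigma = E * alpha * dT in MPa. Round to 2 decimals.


sigma = E * alpha * dT
sigma = 200000 * 12.0e-6 * 27.9
sigma = 2.4 * 27.9
sigma = 66.96 MPa

66.96


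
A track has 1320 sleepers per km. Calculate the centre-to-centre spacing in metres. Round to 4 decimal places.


Spacing = 1000 m / number of sleepers
Spacing = 1000 / 1320
Spacing = 0.7576 m

0.7576


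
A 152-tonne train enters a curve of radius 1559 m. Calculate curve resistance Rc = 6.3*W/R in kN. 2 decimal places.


Rc = 6.3 * W / R
Rc = 6.3 * 152 / 1559
Rc = 957.6 / 1559
Rc = 0.61 kN

0.61


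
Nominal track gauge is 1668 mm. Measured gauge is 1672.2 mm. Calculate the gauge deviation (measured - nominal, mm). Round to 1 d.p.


Deviation = measured - nominal
Deviation = 1672.2 - 1668
Deviation = 4.2 mm

4.2


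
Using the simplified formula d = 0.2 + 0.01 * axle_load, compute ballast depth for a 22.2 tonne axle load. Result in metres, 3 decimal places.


d = 0.2 + 0.01 * 22.2
d = 0.2 + 0.222
d = 0.422 m

0.422


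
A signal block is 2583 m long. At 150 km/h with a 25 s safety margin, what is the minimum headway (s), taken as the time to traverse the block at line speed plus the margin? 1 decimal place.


V = 150 / 3.6 = 41.6667 m/s
Block traversal time = 2583 / 41.6667 = 61.992 s
Headway = 61.992 + 25
Headway = 87.0 s

87.0


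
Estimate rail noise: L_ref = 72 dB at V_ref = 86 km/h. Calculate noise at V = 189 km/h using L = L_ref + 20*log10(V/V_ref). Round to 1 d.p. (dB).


V/V_ref = 189 / 86 = 2.197674
log10(2.197674) = 0.341963
20 * 0.341963 = 6.8393
L = 72 + 6.8393 = 78.8 dB

78.8


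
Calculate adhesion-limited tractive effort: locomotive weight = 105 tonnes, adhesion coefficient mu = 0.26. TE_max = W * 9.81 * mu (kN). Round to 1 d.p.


TE_max = W * g * mu
TE_max = 105 * 9.81 * 0.26
TE_max = 1030.05 * 0.26
TE_max = 267.8 kN

267.8


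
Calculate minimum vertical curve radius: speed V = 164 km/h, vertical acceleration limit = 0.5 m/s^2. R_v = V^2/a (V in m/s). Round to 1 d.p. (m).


Convert speed: V = 164 / 3.6 = 45.5556 m/s
V^2 = 2075.3086 m^2/s^2
R_v = 2075.3086 / 0.5
R_v = 4150.6 m

4150.6


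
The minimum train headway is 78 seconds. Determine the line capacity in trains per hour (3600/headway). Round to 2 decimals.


Capacity = 3600 / headway
Capacity = 3600 / 78
Capacity = 46.15 trains/hour

46.15


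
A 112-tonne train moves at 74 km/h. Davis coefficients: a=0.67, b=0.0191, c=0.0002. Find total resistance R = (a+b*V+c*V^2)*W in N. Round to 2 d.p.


b*V = 0.0191 * 74 = 1.4134
c*V^2 = 0.0002 * 5476 = 1.0952
R_per_t = 0.67 + 1.4134 + 1.0952 = 3.1786 N/t
R_total = 3.1786 * 112 = 356.00 N

356.00


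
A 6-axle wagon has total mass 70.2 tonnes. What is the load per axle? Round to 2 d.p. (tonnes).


Load per axle = total weight / number of axles
Load = 70.2 / 6
Load = 11.70 tonnes

11.70


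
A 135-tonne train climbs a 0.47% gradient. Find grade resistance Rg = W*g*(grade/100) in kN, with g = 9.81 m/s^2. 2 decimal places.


Rg = W * 9.81 * grade / 100
Rg = 135 * 9.81 * 0.47 / 100
Rg = 1324.35 * 0.0047
Rg = 6.22 kN

6.22


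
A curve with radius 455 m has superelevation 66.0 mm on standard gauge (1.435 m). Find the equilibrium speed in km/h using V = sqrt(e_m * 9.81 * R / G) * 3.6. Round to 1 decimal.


Convert cant: e = 66.0 mm = 0.0660 m
V_ms = sqrt(0.0660 * 9.81 * 455 / 1.435)
V_ms = sqrt(205.292195) = 14.328 m/s
V = 14.328 * 3.6 = 51.6 km/h

51.6


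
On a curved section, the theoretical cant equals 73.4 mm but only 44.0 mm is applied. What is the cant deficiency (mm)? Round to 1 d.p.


Cant deficiency = equilibrium cant - actual cant
CD = 73.4 - 44.0
CD = 29.4 mm

29.4


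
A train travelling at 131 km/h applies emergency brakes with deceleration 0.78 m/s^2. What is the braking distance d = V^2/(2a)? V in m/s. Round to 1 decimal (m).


Convert speed: V = 131 / 3.6 = 36.3889 m/s
V^2 = 1324.1512
d = 1324.1512 / (2 * 0.78)
d = 1324.1512 / 1.56
d = 848.8 m

848.8


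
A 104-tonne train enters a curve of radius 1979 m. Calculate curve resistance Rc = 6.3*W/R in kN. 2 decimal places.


Rc = 6.3 * W / R
Rc = 6.3 * 104 / 1979
Rc = 655.2 / 1979
Rc = 0.33 kN

0.33


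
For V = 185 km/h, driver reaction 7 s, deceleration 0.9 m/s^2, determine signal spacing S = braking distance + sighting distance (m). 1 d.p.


V = 185 / 3.6 = 51.3889 m/s
Braking distance = 51.3889^2 / (2*0.9) = 1467.1211 m
Sighting distance = 51.3889 * 7 = 359.7222 m
S = 1467.1211 + 359.7222 = 1826.8 m

1826.8


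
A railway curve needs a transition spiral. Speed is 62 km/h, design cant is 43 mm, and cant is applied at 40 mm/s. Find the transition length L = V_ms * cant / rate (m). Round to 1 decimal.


Convert speed: V = 62 / 3.6 = 17.2222 m/s
L = 17.2222 * 43 / 40
L = 740.5556 / 40
L = 18.5 m

18.5


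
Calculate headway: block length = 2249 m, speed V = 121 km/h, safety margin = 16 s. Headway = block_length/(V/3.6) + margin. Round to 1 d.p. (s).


V = 121 / 3.6 = 33.6111 m/s
Block traversal time = 2249 / 33.6111 = 66.9124 s
Headway = 66.9124 + 16
Headway = 82.9 s

82.9
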